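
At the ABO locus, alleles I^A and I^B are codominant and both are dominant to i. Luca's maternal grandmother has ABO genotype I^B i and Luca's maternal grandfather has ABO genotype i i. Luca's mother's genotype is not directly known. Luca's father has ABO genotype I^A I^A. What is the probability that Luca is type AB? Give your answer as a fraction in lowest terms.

Luca's mother's ABO genotype from I^B i × i i: 1/2 I^B i, 1/2 i i.
Crossing each possibility with the father I^A I^A and summing P(type AB): 1/2·1/2 + 1/2·0 = 1/4.

1/4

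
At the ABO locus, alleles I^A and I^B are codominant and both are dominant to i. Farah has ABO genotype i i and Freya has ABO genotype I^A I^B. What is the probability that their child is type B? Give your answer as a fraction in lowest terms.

1/2

ABO cross i i × I^A I^B → offspring phenotypes: 1/2 A, 1/2 B.
So P(type B) = 1/2.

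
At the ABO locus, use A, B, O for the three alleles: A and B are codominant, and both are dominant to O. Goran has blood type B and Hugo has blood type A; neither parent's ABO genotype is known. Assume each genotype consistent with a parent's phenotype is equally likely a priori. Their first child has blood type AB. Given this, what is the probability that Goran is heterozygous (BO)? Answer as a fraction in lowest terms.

Possible genotypes: Goran ∈ {BB, BO}; Hugo ∈ {AA, AO}.
Weight each parental genotype pair by prior × P(type-AB child):
  BB × AA: posterior weight 4/9.
  BB × AO: posterior weight 2/9.
  BO × AA: posterior weight 2/9.
  BO × AO: posterior weight 1/9.
Sum the posterior weight over pairs where Goran is BO: 1/3.

1/3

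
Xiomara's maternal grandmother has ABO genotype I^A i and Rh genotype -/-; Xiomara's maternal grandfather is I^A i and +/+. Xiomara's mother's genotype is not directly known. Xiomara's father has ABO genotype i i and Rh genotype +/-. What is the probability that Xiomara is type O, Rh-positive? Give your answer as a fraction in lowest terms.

3/8

Xiomara's mother's ABO genotype from I^A i × I^A i: 1/4 I^A I^A, 1/2 I^A i, 1/4 i i.
Crossing each possibility with the father i i and summing P(type O): 1/4·0 + 1/2·1/2 + 1/4·1 = 1/2.
Similarly for Rh via the mother's Rh distribution: P(Rh+) = 3/4.
Independent loci: 1/2 × 3/4 = 3/8.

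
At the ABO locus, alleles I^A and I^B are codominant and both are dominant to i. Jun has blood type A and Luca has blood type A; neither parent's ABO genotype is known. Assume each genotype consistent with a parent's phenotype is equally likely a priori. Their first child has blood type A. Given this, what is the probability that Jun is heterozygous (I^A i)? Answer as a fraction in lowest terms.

7/15

Possible genotypes: Jun ∈ {I^A I^A, I^A i}; Luca ∈ {I^A I^A, I^A i}.
Weight each parental genotype pair by prior × P(type-A child):
  I^A I^A × I^A I^A: posterior weight 4/15.
  I^A I^A × I^A i: posterior weight 4/15.
  I^A i × I^A I^A: posterior weight 4/15.
  I^A i × I^A i: posterior weight 1/5.
Sum the posterior weight over pairs where Jun is I^A i: 7/15.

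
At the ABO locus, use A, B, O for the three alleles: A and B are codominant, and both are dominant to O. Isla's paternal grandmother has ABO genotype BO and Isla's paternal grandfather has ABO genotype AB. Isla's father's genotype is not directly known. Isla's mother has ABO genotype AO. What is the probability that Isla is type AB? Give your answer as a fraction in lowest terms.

Isla's father's ABO genotype from BO × AB: 1/4 AB, 1/4 AO, 1/4 BB, 1/4 BO.
Crossing each possibility with the mother AO and summing P(type AB): 1/4·1/4 + 1/4·0 + 1/4·1/2 + 1/4·1/4 = 1/4.

1/4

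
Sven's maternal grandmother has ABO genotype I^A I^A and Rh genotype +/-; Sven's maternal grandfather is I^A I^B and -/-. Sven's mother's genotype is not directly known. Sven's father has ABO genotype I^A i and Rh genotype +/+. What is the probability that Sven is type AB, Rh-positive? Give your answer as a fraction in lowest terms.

1/8

Sven's mother's ABO genotype from I^A I^A × I^A I^B: 1/2 I^A I^A, 1/2 I^A I^B.
Crossing each possibility with the father I^A i and summing P(type AB): 1/2·0 + 1/2·1/4 = 1/8.
Similarly for Rh via the mother's Rh distribution: P(Rh+) = 1.
Independent loci: 1/8 × 1 = 1/8.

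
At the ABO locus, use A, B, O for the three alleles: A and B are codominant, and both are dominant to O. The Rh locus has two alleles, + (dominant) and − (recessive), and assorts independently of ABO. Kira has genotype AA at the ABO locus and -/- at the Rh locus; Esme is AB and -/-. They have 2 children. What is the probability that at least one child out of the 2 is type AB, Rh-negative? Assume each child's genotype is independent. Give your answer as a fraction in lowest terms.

3/4

ABO cross AA × AB → 1/2 A, 1/2 AB.
Rh cross -/- × -/- → 1 Rh-; so P(type AB, Rh-negative) = 1/2 × 1 = 1/2 per child.
P(none) = (1/2)^2 = 1/4; P(at least one) = 1 − 1/4 = 3/4.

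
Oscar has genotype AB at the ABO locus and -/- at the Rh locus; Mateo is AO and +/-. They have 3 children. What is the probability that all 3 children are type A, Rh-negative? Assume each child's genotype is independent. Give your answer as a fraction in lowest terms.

1/64

ABO cross AB × AO → 1/2 A, 1/4 B, 1/4 AB.
Rh cross -/- × +/- → 1/2 Rh+, 1/2 Rh-; so P(type A, Rh-negative) = 1/2 × 1/2 = 1/4 per child.
All 3 independent: (1/4)^3 = 1/64.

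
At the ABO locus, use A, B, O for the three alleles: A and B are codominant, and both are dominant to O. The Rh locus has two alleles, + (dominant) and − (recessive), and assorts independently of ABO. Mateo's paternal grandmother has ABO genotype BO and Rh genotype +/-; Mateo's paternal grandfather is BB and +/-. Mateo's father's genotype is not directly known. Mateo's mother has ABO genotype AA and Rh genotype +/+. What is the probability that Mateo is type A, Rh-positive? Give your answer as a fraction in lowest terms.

Mateo's father's ABO genotype from BO × BB: 1/2 BB, 1/2 BO.
Crossing each possibility with the mother AA and summing P(type A): 1/2·0 + 1/2·1/2 = 1/4.
Similarly for Rh via the father's Rh distribution: P(Rh+) = 1.
Independent loci: 1/4 × 1 = 1/4.

1/4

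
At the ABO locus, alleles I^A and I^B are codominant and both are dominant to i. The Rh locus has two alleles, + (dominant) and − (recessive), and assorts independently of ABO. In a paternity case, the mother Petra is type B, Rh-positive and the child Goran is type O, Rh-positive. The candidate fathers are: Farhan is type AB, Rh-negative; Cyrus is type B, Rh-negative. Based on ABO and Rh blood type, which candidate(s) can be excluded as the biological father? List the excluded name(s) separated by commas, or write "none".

Farhan

A candidate is excluded only if no genotype consistent with his phenotype could produce a type O, Rh-positive child with a type B, Rh-positive mother.
Farhan (type AB, Rh-): no genotype consistent with that phenotype can produce a type-O Rh+ child with a type-B mother.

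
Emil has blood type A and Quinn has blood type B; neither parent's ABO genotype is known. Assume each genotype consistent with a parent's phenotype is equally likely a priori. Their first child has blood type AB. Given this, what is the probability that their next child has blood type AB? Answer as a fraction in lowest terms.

25/36

Possible genotypes: Emil ∈ {AA, AO}; Quinn ∈ {BB, BO}.
Weight each parental genotype pair by prior × P(type-AB child):
  AA × BB: posterior weight 4/9; P(next child type AB) = 1.
  AA × BO: posterior weight 2/9; P(next child type AB) = 1/2.
  AO × BB: posterior weight 2/9; P(next child type AB) = 1/2.
  AO × BO: posterior weight 1/9; P(next child type AB) = 1/4.
Weighted sum = 25/36.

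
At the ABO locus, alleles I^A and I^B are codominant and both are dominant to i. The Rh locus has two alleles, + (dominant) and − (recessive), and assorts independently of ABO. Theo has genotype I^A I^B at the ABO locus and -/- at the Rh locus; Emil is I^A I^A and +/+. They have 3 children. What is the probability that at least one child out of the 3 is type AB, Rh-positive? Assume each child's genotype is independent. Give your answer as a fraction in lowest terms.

7/8

ABO cross I^A I^B × I^A I^A → 1/2 A, 1/2 AB.
Rh cross -/- × +/+ → 1 Rh+; so P(type AB, Rh-positive) = 1/2 × 1 = 1/2 per child.
P(none) = (1/2)^3 = 1/8; P(at least one) = 1 − 1/8 = 7/8.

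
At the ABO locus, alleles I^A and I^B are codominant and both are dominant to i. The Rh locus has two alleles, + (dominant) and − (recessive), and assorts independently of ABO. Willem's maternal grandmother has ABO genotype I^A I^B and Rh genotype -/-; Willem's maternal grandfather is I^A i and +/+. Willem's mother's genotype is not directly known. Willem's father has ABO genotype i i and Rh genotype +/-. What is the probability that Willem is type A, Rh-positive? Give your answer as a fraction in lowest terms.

3/8

Willem's mother's ABO genotype from I^A I^B × I^A i: 1/4 I^A I^A, 1/4 I^A I^B, 1/4 I^A i, 1/4 I^B i.
Crossing each possibility with the father i i and summing P(type A): 1/4·1 + 1/4·1/2 + 1/4·1/2 + 1/4·0 = 1/2.
Similarly for Rh via the mother's Rh distribution: P(Rh+) = 3/4.
Independent loci: 1/2 × 3/4 = 3/8.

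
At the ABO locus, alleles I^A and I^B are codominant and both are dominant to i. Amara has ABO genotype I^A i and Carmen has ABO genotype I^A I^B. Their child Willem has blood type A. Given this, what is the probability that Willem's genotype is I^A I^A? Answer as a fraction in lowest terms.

Cross I^A i × I^A I^B → 1/4 I^A I^A, 1/4 I^A I^B, 1/4 I^A i, 1/4 I^B i.
Type-A genotypes among offspring: I^A I^A (1/4), I^A i (1/4); total 1/2.
P(I^A I^A | type A) = (1/4) / (1/2) = 1/2.

1/2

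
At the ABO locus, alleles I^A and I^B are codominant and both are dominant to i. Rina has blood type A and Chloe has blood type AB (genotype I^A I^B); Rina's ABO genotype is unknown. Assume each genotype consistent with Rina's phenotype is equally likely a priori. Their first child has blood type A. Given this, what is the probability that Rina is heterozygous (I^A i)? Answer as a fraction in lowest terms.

1/2

Possible genotypes: Rina ∈ {I^A I^A, I^A i}; Chloe ∈ {I^A I^B}.
Weight each parental genotype pair by prior × P(type-A child):
  I^A I^A × I^A I^B: posterior weight 1/2.
  I^A i × I^A I^B: posterior weight 1/2.
Sum the posterior weight over pairs where Rina is I^A i: 1/2.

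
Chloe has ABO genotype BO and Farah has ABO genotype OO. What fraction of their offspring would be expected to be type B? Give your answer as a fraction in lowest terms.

ABO cross BO × OO → offspring phenotypes: 1/2 O, 1/2 B.
So P(type B) = 1/2.

1/2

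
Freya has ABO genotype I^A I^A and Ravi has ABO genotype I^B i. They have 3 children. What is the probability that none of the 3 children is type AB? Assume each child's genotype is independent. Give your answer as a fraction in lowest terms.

1/8

ABO cross I^A I^A × I^B i → 1/2 A, 1/2 AB.
So P(type AB) = 1/2 per child.
P(not type AB) = 1/2 for one child; (1/2)^3 = 1/8.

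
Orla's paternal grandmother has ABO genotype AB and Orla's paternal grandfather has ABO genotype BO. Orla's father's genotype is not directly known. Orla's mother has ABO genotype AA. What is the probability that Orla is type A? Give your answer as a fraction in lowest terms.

Orla's father's ABO genotype from AB × BO: 1/4 AB, 1/4 AO, 1/4 BB, 1/4 BO.
Crossing each possibility with the mother AA and summing P(type A): 1/4·1/2 + 1/4·1 + 1/4·0 + 1/4·1/2 = 1/2.

1/2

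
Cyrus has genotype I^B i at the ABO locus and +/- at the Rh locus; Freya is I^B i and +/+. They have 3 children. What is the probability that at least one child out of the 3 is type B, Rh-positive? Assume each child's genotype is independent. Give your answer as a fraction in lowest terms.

63/64

ABO cross I^B i × I^B i → 1/4 O, 3/4 B.
Rh cross +/- × +/+ → 1 Rh+; so P(type B, Rh-positive) = 3/4 × 1 = 3/4 per child.
P(none) = (1/4)^3 = 1/64; P(at least one) = 1 − 1/64 = 63/64.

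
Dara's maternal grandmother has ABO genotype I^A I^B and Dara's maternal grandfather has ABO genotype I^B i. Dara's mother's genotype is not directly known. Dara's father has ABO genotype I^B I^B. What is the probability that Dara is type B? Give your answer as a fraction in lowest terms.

Dara's mother's ABO genotype from I^A I^B × I^B i: 1/4 I^A I^B, 1/4 I^A i, 1/4 I^B I^B, 1/4 I^B i.
Crossing each possibility with the father I^B I^B and summing P(type B): 1/4·1/2 + 1/4·1/2 + 1/4·1 + 1/4·1 = 3/4.

3/4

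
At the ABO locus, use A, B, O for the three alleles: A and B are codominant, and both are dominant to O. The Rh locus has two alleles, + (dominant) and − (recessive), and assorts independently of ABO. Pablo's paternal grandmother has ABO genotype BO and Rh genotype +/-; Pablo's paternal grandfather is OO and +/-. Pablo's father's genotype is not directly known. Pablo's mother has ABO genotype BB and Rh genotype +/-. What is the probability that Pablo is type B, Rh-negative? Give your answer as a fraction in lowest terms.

Pablo's father's ABO genotype from BO × OO: 1/2 BO, 1/2 OO.
Crossing each possibility with the mother BB and summing P(type B): 1/2·1 + 1/2·1 = 1.
Similarly for Rh via the father's Rh distribution: P(Rh-) = 1/4.
Independent loci: 1 × 1/4 = 1/4.

1/4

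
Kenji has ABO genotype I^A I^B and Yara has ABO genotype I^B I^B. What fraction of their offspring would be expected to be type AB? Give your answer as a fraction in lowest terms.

1/2

ABO cross I^A I^B × I^B I^B → offspring phenotypes: 1/2 B, 1/2 AB.
So P(type AB) = 1/2.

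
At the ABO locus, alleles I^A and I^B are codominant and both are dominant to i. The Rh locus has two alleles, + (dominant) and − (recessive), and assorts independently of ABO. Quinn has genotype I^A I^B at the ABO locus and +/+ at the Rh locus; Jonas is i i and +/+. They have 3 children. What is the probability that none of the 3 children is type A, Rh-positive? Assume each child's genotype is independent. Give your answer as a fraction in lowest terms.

ABO cross I^A I^B × i i → 1/2 A, 1/2 B.
Rh cross +/+ × +/+ → 1 Rh+; so P(type A, Rh-positive) = 1/2 × 1 = 1/2 per child.
P(not type A, Rh-positive) = 1/2 for one child; (1/2)^3 = 1/8.

1/8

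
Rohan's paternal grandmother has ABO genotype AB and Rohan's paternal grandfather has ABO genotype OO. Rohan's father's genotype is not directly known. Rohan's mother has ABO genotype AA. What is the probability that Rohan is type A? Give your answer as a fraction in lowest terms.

3/4

Rohan's father's ABO genotype from AB × OO: 1/2 AO, 1/2 BO.
Crossing each possibility with the mother AA and summing P(type A): 1/2·1 + 1/2·1/2 = 3/4.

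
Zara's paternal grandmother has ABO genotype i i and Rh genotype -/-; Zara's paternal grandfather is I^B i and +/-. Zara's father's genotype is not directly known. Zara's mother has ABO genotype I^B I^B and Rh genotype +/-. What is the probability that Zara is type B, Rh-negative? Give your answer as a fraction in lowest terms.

3/8

Zara's father's ABO genotype from i i × I^B i: 1/2 I^B i, 1/2 i i.
Crossing each possibility with the mother I^B I^B and summing P(type B): 1/2·1 + 1/2·1 = 1.
Similarly for Rh via the father's Rh distribution: P(Rh-) = 3/8.
Independent loci: 1 × 3/8 = 3/8.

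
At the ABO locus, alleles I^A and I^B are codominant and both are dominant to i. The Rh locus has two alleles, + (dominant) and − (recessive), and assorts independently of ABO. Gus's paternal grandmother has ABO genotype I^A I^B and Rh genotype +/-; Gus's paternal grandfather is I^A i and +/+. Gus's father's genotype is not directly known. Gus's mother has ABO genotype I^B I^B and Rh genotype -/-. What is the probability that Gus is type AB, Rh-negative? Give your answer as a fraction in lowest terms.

Gus's father's ABO genotype from I^A I^B × I^A i: 1/4 I^A I^A, 1/4 I^A I^B, 1/4 I^A i, 1/4 I^B i.
Crossing each possibility with the mother I^B I^B and summing P(type AB): 1/4·1 + 1/4·1/2 + 1/4·1/2 + 1/4·0 = 1/2.
Similarly for Rh via the father's Rh distribution: P(Rh-) = 1/4.
Independent loci: 1/2 × 1/4 = 1/8.

1/8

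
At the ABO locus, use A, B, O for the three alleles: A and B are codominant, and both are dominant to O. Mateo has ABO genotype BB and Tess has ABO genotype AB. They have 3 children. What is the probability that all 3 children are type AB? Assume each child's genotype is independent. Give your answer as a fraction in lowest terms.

1/8

ABO cross BB × AB → 1/2 B, 1/2 AB.
So P(type AB) = 1/2 per child.
All 3 independent: (1/2)^3 = 1/8.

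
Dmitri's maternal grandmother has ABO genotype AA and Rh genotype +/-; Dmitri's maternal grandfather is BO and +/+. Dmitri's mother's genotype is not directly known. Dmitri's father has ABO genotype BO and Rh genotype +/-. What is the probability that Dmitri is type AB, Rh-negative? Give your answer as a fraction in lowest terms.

1/32

Dmitri's mother's ABO genotype from AA × BO: 1/2 AB, 1/2 AO.
Crossing each possibility with the father BO and summing P(type AB): 1/2·1/4 + 1/2·1/4 = 1/4.
Similarly for Rh via the mother's Rh distribution: P(Rh-) = 1/8.
Independent loci: 1/4 × 1/8 = 1/32.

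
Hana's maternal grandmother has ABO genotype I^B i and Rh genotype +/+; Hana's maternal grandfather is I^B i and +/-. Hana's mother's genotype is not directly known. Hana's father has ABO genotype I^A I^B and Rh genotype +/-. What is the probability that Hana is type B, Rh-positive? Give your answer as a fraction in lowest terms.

Hana's mother's ABO genotype from I^B i × I^B i: 1/4 I^B I^B, 1/2 I^B i, 1/4 i i.
Crossing each possibility with the father I^A I^B and summing P(type B): 1/4·1/2 + 1/2·1/2 + 1/4·1/2 = 1/2.
Similarly for Rh via the mother's Rh distribution: P(Rh+) = 7/8.
Independent loci: 1/2 × 7/8 = 7/16.

7/16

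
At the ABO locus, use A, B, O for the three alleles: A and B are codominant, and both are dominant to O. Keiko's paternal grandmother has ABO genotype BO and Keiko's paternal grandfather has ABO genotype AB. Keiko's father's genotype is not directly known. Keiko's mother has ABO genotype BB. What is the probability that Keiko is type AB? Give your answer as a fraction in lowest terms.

Keiko's father's ABO genotype from BO × AB: 1/4 AB, 1/4 AO, 1/4 BB, 1/4 BO.
Crossing each possibility with the mother BB and summing P(type AB): 1/4·1/2 + 1/4·1/2 + 1/4·0 + 1/4·0 = 1/4.

1/4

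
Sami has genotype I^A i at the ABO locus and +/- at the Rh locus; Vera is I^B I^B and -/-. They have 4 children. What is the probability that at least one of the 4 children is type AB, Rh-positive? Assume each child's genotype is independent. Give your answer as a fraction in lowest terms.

ABO cross I^A i × I^B I^B → 1/2 B, 1/2 AB.
Rh cross +/- × -/- → 1/2 Rh+, 1/2 Rh-; so P(type AB, Rh-positive) = 1/2 × 1/2 = 1/4 per child.
P(none) = (3/4)^4 = 81/256; P(at least one) = 1 − 81/256 = 175/256.

175/256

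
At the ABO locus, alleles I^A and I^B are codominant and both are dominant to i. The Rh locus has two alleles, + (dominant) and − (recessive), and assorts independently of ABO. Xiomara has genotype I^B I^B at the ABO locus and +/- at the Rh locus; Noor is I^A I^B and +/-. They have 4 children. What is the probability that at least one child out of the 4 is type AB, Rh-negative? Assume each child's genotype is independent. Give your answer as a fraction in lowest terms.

ABO cross I^B I^B × I^A I^B → 1/2 B, 1/2 AB.
Rh cross +/- × +/- → 3/4 Rh+, 1/4 Rh-; so P(type AB, Rh-negative) = 1/2 × 1/4 = 1/8 per child.
P(none) = (7/8)^4 = 2401/4096; P(at least one) = 1 − 2401/4096 = 1695/4096.

1695/4096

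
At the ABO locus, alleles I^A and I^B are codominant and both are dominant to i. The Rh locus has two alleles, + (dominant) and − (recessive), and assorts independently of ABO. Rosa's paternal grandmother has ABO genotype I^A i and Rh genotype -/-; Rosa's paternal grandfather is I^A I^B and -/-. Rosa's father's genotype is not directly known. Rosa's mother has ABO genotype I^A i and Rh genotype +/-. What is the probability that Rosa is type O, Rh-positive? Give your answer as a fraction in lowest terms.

Rosa's father's ABO genotype from I^A i × I^A I^B: 1/4 I^A I^A, 1/4 I^A I^B, 1/4 I^A i, 1/4 I^B i.
Crossing each possibility with the mother I^A i and summing P(type O): 1/4·0 + 1/4·0 + 1/4·1/4 + 1/4·1/4 = 1/8.
Similarly for Rh via the father's Rh distribution: P(Rh+) = 1/2.
Independent loci: 1/8 × 1/2 = 1/16.

1/16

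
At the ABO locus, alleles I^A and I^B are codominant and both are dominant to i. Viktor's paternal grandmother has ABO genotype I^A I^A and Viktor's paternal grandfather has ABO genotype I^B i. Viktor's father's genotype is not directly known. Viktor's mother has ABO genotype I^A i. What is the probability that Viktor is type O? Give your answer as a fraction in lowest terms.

Viktor's father's ABO genotype from I^A I^A × I^B i: 1/2 I^A I^B, 1/2 I^A i.
Crossing each possibility with the mother I^A i and summing P(type O): 1/2·0 + 1/2·1/4 = 1/8.

1/8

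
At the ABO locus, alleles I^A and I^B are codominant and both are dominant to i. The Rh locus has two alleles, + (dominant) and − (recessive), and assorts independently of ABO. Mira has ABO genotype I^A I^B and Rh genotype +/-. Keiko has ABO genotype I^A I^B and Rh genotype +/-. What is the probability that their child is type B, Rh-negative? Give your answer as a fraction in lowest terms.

1/16

ABO cross I^A I^B × I^A I^B → offspring phenotypes: 1/4 A, 1/4 B, 1/2 AB.
Rh cross +/- × +/- → 3/4 Rh+, 1/4 Rh-.
Independent loci: P(type B, Rh-negative) = 1/4 × 1/4 = 1/16.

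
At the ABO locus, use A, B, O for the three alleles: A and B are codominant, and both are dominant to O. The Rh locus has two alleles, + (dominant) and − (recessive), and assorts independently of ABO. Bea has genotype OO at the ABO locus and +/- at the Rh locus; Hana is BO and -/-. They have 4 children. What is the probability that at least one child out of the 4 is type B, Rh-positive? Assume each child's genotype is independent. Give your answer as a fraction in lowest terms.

ABO cross OO × BO → 1/2 O, 1/2 B.
Rh cross +/- × -/- → 1/2 Rh+, 1/2 Rh-; so P(type B, Rh-positive) = 1/2 × 1/2 = 1/4 per child.
P(none) = (3/4)^4 = 81/256; P(at least one) = 1 − 81/256 = 175/256.

175/256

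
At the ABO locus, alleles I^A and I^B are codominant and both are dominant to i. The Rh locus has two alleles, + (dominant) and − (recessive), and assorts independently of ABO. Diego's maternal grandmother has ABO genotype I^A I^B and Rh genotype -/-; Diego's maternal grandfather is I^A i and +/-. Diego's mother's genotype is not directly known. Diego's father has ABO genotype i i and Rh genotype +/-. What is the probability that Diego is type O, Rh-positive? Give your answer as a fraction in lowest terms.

Diego's mother's ABO genotype from I^A I^B × I^A i: 1/4 I^A I^A, 1/4 I^A I^B, 1/4 I^A i, 1/4 I^B i.
Crossing each possibility with the father i i and summing P(type O): 1/4·0 + 1/4·0 + 1/4·1/2 + 1/4·1/2 = 1/4.
Similarly for Rh via the mother's Rh distribution: P(Rh+) = 5/8.
Independent loci: 1/4 × 5/8 = 5/32.

5/32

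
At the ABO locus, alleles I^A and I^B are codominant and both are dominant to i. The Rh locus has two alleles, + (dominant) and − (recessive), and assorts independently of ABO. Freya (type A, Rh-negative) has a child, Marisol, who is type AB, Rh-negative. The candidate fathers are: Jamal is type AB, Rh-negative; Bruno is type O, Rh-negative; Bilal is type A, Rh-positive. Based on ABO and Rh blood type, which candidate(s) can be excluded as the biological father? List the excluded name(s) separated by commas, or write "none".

Bruno, Bilal

A candidate is excluded only if no genotype consistent with his phenotype could produce a type AB, Rh-negative child with a type A, Rh-negative mother.
Bruno (type O, Rh-): no genotype consistent with that phenotype can produce a type-AB Rh- child with a type-A mother.
Bilal (type A, Rh+): no genotype consistent with that phenotype can produce a type-AB Rh- child with a type-A mother.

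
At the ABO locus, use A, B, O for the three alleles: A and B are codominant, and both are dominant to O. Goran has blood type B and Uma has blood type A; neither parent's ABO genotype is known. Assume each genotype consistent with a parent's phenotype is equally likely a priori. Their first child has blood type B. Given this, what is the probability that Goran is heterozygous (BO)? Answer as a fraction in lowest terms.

1/3

Possible genotypes: Goran ∈ {BB, BO}; Uma ∈ {AA, AO}.
Weight each parental genotype pair by prior × P(type-B child):
  BB × AO: posterior weight 2/3.
  BO × AO: posterior weight 1/3.
Sum the posterior weight over pairs where Goran is BO: 1/3.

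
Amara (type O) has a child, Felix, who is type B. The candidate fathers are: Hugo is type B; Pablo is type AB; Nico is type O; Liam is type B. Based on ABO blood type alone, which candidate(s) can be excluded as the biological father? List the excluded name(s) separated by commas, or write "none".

Nico

A candidate is excluded only if no genotype consistent with his phenotype could produce a type B child with a type O mother.
Nico (type O): no genotype consistent with that phenotype can produce a type-B child with a type-O mother.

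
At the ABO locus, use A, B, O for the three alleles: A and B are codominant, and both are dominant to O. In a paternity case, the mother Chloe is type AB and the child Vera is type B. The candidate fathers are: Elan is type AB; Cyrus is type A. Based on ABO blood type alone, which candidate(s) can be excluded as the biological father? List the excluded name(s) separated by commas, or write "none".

A candidate is excluded only if no genotype consistent with his phenotype could produce a type B child with a type AB mother.
Every candidate has at least one consistent genotype combination, so none can be excluded.

none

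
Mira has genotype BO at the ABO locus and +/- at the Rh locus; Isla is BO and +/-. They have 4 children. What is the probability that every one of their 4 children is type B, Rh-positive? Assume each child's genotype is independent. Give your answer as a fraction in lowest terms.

6561/65536

ABO cross BO × BO → 1/4 O, 3/4 B.
Rh cross +/- × +/- → 3/4 Rh+, 1/4 Rh-; so P(type B, Rh-positive) = 3/4 × 3/4 = 9/16 per child.
All 4 independent: (9/16)^4 = 6561/65536.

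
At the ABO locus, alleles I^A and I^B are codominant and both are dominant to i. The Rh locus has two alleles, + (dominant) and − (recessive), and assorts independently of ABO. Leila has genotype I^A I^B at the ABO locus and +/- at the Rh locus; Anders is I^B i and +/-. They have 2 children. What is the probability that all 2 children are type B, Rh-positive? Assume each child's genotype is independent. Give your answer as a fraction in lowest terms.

9/64

ABO cross I^A I^B × I^B i → 1/4 A, 1/2 B, 1/4 AB.
Rh cross +/- × +/- → 3/4 Rh+, 1/4 Rh-; so P(type B, Rh-positive) = 1/2 × 3/4 = 3/8 per child.
All 2 independent: (3/8)^2 = 9/64.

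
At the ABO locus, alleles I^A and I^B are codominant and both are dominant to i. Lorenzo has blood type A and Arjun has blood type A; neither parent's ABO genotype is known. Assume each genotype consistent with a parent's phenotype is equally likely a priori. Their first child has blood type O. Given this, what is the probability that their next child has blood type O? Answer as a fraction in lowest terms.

Possible genotypes: Lorenzo ∈ {I^A I^A, I^A i}; Arjun ∈ {I^A I^A, I^A i}.
Weight each parental genotype pair by prior × P(type-O child):
  I^A i × I^A i: posterior weight 1; P(next child type O) = 1/4.
Weighted sum = 1/4.

1/4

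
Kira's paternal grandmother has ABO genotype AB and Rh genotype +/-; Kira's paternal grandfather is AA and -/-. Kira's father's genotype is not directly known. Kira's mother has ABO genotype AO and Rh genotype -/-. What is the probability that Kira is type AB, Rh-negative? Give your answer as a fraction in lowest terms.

Kira's father's ABO genotype from AB × AA: 1/2 AA, 1/2 AB.
Crossing each possibility with the mother AO and summing P(type AB): 1/2·0 + 1/2·1/4 = 1/8.
Similarly for Rh via the father's Rh distribution: P(Rh-) = 3/4.
Independent loci: 1/8 × 3/4 = 3/32.

3/32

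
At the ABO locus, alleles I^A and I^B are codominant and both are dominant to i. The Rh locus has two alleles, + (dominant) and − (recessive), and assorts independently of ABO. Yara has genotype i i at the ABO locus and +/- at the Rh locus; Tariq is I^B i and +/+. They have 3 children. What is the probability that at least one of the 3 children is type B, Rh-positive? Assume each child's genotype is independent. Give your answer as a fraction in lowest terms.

ABO cross i i × I^B i → 1/2 O, 1/2 B.
Rh cross +/- × +/+ → 1 Rh+; so P(type B, Rh-positive) = 1/2 × 1 = 1/2 per child.
P(none) = (1/2)^3 = 1/8; P(at least one) = 1 − 1/8 = 7/8.

7/8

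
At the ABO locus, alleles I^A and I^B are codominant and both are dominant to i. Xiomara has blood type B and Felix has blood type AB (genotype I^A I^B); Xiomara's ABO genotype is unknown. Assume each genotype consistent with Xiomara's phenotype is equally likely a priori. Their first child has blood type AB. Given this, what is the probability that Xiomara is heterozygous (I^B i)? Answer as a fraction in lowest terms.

Possible genotypes: Xiomara ∈ {I^B I^B, I^B i}; Felix ∈ {I^A I^B}.
Weight each parental genotype pair by prior × P(type-AB child):
  I^B I^B × I^A I^B: posterior weight 2/3.
  I^B i × I^A I^B: posterior weight 1/3.
Sum the posterior weight over pairs where Xiomara is I^B i: 1/3.

1/3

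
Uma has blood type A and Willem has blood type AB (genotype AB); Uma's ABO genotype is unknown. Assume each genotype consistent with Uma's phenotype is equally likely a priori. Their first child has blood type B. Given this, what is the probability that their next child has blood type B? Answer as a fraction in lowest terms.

1/4

Possible genotypes: Uma ∈ {AA, AO}; Willem ∈ {AB}.
Weight each parental genotype pair by prior × P(type-B child):
  AO × AB: posterior weight 1; P(next child type B) = 1/4.
Weighted sum = 1/4.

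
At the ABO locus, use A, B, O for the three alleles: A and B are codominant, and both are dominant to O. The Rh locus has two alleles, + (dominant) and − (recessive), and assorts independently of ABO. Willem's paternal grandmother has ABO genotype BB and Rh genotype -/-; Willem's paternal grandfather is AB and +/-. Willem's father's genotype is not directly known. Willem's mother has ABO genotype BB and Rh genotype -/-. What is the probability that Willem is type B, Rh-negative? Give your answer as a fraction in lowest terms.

Willem's father's ABO genotype from BB × AB: 1/2 AB, 1/2 BB.
Crossing each possibility with the mother BB and summing P(type B): 1/2·1/2 + 1/2·1 = 3/4.
Similarly for Rh via the father's Rh distribution: P(Rh-) = 3/4.
Independent loci: 3/4 × 3/4 = 9/16.

9/16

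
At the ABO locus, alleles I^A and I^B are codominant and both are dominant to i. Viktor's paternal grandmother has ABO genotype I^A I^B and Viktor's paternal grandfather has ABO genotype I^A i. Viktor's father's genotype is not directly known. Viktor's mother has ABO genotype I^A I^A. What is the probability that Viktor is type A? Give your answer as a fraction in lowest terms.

3/4

Viktor's father's ABO genotype from I^A I^B × I^A i: 1/4 I^A I^A, 1/4 I^A I^B, 1/4 I^A i, 1/4 I^B i.
Crossing each possibility with the mother I^A I^A and summing P(type A): 1/4·1 + 1/4·1/2 + 1/4·1 + 1/4·1/2 = 3/4.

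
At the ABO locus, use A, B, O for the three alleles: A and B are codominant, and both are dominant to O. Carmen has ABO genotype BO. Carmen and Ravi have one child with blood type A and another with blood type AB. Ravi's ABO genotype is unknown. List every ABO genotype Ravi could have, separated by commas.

AA, AB, AO

For each candidate genotype of Ravi, check whether crossing it with BO can produce every observed child phenotype.
  AA → possible child types {A, AB} ✓
  AB → possible child types {A, B, AB} ✓
  AO → possible child types {O, A, B, AB} ✓
  BB → possible child types {B} ✗
  BO → possible child types {O, B} ✗
  OO → possible child types {O, B} ✗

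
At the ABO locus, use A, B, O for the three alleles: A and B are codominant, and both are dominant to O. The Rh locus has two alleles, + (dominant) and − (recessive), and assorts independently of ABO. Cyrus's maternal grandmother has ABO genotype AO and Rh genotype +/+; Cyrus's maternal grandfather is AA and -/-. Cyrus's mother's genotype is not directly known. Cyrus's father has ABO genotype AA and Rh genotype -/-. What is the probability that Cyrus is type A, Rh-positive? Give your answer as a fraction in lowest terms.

Cyrus's mother's ABO genotype from AO × AA: 1/2 AA, 1/2 AO.
Crossing each possibility with the father AA and summing P(type A): 1/2·1 + 1/2·1 = 1.
Similarly for Rh via the mother's Rh distribution: P(Rh+) = 1/2.
Independent loci: 1 × 1/2 = 1/2.

1/2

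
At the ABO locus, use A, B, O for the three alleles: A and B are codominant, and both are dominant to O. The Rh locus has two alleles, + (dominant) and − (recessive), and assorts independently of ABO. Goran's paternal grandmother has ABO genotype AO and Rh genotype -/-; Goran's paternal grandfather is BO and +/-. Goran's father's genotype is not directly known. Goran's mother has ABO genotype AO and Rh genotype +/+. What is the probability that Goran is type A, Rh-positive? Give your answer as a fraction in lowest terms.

Goran's father's ABO genotype from AO × BO: 1/4 AB, 1/4 AO, 1/4 BO, 1/4 OO.
Crossing each possibility with the mother AO and summing P(type A): 1/4·1/2 + 1/4·3/4 + 1/4·1/4 + 1/4·1/2 = 1/2.
Similarly for Rh via the father's Rh distribution: P(Rh+) = 1.
Independent loci: 1/2 × 1 = 1/2.

1/2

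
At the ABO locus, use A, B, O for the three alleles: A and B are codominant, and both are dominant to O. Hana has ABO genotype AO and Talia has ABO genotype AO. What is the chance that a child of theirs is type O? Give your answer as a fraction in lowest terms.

1/4

ABO cross AO × AO → offspring phenotypes: 1/4 O, 3/4 A.
So P(type O) = 1/4.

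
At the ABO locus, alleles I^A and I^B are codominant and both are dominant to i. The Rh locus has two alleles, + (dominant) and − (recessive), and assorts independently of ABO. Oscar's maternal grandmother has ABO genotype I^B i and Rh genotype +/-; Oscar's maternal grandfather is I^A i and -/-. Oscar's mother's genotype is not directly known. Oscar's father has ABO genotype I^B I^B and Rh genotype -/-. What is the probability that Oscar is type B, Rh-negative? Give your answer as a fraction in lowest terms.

9/16

Oscar's mother's ABO genotype from I^B i × I^A i: 1/4 I^A I^B, 1/4 I^A i, 1/4 I^B i, 1/4 i i.
Crossing each possibility with the father I^B I^B and summing P(type B): 1/4·1/2 + 1/4·1/2 + 1/4·1 + 1/4·1 = 3/4.
Similarly for Rh via the mother's Rh distribution: P(Rh-) = 3/4.
Independent loci: 3/4 × 3/4 = 9/16.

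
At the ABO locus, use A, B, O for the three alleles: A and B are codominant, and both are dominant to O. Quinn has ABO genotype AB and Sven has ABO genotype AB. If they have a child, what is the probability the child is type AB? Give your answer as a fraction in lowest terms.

1/2

ABO cross AB × AB → offspring phenotypes: 1/4 A, 1/4 B, 1/2 AB.
So P(type AB) = 1/2.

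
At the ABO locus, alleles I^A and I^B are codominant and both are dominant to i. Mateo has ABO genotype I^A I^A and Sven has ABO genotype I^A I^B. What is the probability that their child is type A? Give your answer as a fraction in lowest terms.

ABO cross I^A I^A × I^A I^B → offspring phenotypes: 1/2 A, 1/2 AB.
So P(type A) = 1/2.

1/2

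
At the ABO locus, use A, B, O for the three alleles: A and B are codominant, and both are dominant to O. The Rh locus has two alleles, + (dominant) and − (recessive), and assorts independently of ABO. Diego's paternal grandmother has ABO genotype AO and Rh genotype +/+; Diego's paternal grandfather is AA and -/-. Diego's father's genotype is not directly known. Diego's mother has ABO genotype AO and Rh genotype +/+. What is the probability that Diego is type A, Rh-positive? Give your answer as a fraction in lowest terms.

7/8

Diego's father's ABO genotype from AO × AA: 1/2 AA, 1/2 AO.
Crossing each possibility with the mother AO and summing P(type A): 1/2·1 + 1/2·3/4 = 7/8.
Similarly for Rh via the father's Rh distribution: P(Rh+) = 1.
Independent loci: 7/8 × 1 = 7/8.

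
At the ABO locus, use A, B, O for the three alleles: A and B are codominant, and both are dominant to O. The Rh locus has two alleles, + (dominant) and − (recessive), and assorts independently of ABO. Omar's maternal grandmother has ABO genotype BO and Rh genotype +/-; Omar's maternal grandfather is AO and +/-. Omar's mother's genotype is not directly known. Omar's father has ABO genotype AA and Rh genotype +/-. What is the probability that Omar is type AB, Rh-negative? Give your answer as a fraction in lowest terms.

1/16

Omar's mother's ABO genotype from BO × AO: 1/4 AB, 1/4 AO, 1/4 BO, 1/4 OO.
Crossing each possibility with the father AA and summing P(type AB): 1/4·1/2 + 1/4·0 + 1/4·1/2 + 1/4·0 = 1/4.
Similarly for Rh via the mother's Rh distribution: P(Rh-) = 1/4.
Independent loci: 1/4 × 1/4 = 1/16.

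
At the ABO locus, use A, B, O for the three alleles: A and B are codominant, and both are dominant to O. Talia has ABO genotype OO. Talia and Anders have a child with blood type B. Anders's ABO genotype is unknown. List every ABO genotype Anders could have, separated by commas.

AB, BB, BO

For each candidate genotype of Anders, check whether crossing it with OO can produce every observed child phenotype.
  AA → possible child types {A} ✗
  AB → possible child types {A, B} ✓
  AO → possible child types {O, A} ✗
  BB → possible child types {B} ✓
  BO → possible child types {O, B} ✓
  OO → possible child types {O} ✗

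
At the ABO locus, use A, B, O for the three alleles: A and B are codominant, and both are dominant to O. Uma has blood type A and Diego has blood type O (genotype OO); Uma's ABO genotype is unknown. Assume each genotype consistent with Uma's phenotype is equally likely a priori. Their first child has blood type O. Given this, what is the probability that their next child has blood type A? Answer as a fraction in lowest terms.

1/2

Possible genotypes: Uma ∈ {AA, AO}; Diego ∈ {OO}.
Weight each parental genotype pair by prior × P(type-O child):
  AO × OO: posterior weight 1; P(next child type A) = 1/2.
Weighted sum = 1/2.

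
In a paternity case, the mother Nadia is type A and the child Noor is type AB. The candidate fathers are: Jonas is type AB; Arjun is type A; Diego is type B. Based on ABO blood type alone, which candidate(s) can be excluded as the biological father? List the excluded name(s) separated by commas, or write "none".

A candidate is excluded only if no genotype consistent with his phenotype could produce a type AB child with a type A mother.
Arjun (type A): no genotype consistent with that phenotype can produce a type-AB child with a type-A mother.

Arjun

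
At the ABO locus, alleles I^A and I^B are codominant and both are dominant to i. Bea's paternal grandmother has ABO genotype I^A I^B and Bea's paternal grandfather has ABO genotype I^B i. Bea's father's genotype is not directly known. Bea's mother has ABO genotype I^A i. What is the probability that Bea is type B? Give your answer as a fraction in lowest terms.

Bea's father's ABO genotype from I^A I^B × I^B i: 1/4 I^A I^B, 1/4 I^A i, 1/4 I^B I^B, 1/4 I^B i.
Crossing each possibility with the mother I^A i and summing P(type B): 1/4·1/4 + 1/4·0 + 1/4·1/2 + 1/4·1/4 = 1/4.

1/4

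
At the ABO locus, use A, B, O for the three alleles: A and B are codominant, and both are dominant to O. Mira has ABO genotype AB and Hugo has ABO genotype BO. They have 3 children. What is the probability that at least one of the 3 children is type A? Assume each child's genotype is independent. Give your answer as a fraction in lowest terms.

ABO cross AB × BO → 1/4 A, 1/2 B, 1/4 AB.
So P(type A) = 1/4 per child.
P(none) = (3/4)^3 = 27/64; P(at least one) = 1 − 27/64 = 37/64.

37/64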